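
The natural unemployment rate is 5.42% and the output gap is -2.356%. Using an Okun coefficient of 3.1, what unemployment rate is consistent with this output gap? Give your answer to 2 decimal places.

6.18%

From Okun's law, u - u* = -(output gap)/β = -(-2.356)/3.1 = 0.76 points.
So u = 5.42 + 0.76 = 6.18%.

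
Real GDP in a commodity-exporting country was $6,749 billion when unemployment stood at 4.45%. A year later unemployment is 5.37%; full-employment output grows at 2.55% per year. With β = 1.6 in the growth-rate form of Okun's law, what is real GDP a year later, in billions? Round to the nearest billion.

Δu = 5.37 - 4.45 = 0.92 points.
Okun's law (growth form): g_Y = g_Y* - β × Δu = 2.55 - 1.6 × (0.92) = 2.55 - 1.472 = 1.078%.
Real GDP in the next year = 6749 × (1 + 1.078/100) = 6749 × 1.01078 ≈ 6822 billion.

$6,822 billion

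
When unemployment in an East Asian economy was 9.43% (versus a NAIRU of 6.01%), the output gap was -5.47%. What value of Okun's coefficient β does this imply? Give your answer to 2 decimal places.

Okun's law: output gap = -β × (u - u*).
-5.47 = -β × (9.43 - 6.01) = -β × 3.42, so β = 5.47/3.42 = 1.60.

β ≈ 1.60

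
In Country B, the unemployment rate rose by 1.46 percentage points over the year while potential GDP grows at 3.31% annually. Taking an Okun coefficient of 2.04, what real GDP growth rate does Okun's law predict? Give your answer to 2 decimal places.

Growth-rate Okun's law: g_Y = g_Y* - β × Δu.
g_Y = 3.31 - 2.04 × (1.46) = 3.31 - 2.9784 = 0.3316%, i.e. 0.33% to 2 d.p.

0.33%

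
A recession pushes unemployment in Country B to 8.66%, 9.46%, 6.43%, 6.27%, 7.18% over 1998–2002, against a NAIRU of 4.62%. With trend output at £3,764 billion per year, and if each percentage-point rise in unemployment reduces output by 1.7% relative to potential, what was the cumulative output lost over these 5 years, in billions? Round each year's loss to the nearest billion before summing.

Year 1998: gap = -1.7 × (8.66 - 4.62) = -6.868%, loss ≈ 3764 × 6.868/100 ≈ 259.
Year 1999: gap = -1.7 × (9.46 - 4.62) = -8.228%, loss ≈ 3764 × 8.228/100 ≈ 310.
Year 2000: gap = -1.7 × (6.43 - 4.62) = -3.077%, loss ≈ 3764 × 3.077/100 ≈ 116.
Year 2001: gap = -1.7 × (6.27 - 4.62) = -2.805%, loss ≈ 3764 × 2.805/100 ≈ 106.
Year 2002: gap = -1.7 × (7.18 - 4.62) = -4.352%, loss ≈ 3764 × 4.352/100 ≈ 164.
Total lost output = 259 + 310 + 116 + 106 + 164 = 955 billion.

£955 billion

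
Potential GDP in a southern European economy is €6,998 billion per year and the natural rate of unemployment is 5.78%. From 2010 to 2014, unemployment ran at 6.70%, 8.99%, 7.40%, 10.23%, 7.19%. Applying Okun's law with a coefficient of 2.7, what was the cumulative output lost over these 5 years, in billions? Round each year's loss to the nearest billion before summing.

Year 2010: gap = -2.7 × (6.7 - 5.78) = -2.484%, loss ≈ 6998 × 2.484/100 ≈ 174.
Year 2011: gap = -2.7 × (8.99 - 5.78) = -8.667%, loss ≈ 6998 × 8.667/100 ≈ 607.
Year 2012: gap = -2.7 × (7.4 - 5.78) = -4.374%, loss ≈ 6998 × 4.374/100 ≈ 306.
Year 2013: gap = -2.7 × (10.23 - 5.78) = -12.015%, loss ≈ 6998 × 12.015/100 ≈ 841.
Year 2014: gap = -2.7 × (7.19 - 5.78) = -3.807%, loss ≈ 6998 × 3.807/100 ≈ 266.
Total lost output = 174 + 607 + 306 + 841 + 266 = 2194 billion.

€2,194 billion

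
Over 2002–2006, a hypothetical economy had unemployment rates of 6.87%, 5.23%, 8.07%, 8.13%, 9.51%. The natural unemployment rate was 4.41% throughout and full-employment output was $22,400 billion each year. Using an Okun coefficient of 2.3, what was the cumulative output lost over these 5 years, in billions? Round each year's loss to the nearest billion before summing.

$8,120 billion

Year 2002: gap = -2.3 × (6.87 - 4.41) = -5.658%, loss ≈ 22400 × 5.658/100 ≈ 1267.
Year 2003: gap = -2.3 × (5.23 - 4.41) = -1.886%, loss ≈ 22400 × 1.886/100 ≈ 422.
Year 2004: gap = -2.3 × (8.07 - 4.41) = -8.418%, loss ≈ 22400 × 8.418/100 ≈ 1886.
Year 2005: gap = -2.3 × (8.13 - 4.41) = -8.556%, loss ≈ 22400 × 8.556/100 ≈ 1917.
Year 2006: gap = -2.3 × (9.51 - 4.41) = -11.73%, loss ≈ 22400 × 11.73/100 ≈ 2628.
Total lost output = 1267 + 422 + 1886 + 1917 + 2628 = 8120 billion.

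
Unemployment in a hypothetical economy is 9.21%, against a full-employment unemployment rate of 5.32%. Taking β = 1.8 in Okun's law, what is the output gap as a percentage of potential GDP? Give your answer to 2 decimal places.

The unemployment gap is 9.21 - 5.32 = 3.89 percentage points.
Okun's law gives an output gap of -1.8 × 3.89 = -7.002%, i.e. 7.00% below potential.

-7.00%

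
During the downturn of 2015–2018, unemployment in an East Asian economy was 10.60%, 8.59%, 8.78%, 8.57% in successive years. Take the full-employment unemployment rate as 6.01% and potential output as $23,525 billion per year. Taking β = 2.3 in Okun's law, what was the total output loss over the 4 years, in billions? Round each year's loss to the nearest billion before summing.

$6,764 billion

Year 2015: gap = -2.3 × (10.6 - 6.01) = -10.557%, loss ≈ 23525 × 10.557/100 ≈ 2484.
Year 2016: gap = -2.3 × (8.59 - 6.01) = -5.934%, loss ≈ 23525 × 5.934/100 ≈ 1396.
Year 2017: gap = -2.3 × (8.78 - 6.01) = -6.371%, loss ≈ 23525 × 6.371/100 ≈ 1499.
Year 2018: gap = -2.3 × (8.57 - 6.01) = -5.888%, loss ≈ 23525 × 5.888/100 ≈ 1385.
Total lost output = 2484 + 1396 + 1499 + 1385 = 6764 billion.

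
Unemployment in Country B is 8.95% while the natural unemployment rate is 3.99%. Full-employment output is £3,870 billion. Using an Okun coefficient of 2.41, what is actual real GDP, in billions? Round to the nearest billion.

£3,407 billion

Unemployment gap = 8.95 - 3.99 = 4.96 points, so the output gap is -2.41 × 4.96 = -11.9536%.
Actual GDP = 3870 × (1 - 11.9536/100) = 3870 × 0.880464 ≈ 3407 billion.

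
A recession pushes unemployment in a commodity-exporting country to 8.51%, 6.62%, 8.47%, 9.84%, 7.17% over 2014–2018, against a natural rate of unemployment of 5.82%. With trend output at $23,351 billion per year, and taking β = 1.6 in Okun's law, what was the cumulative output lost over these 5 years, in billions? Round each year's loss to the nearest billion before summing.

Year 2014: gap = -1.6 × (8.51 - 5.82) = -4.304%, loss ≈ 23351 × 4.304/100 ≈ 1005.
Year 2015: gap = -1.6 × (6.62 - 5.82) = -1.28%, loss ≈ 23351 × 1.28/100 ≈ 299.
Year 2016: gap = -1.6 × (8.47 - 5.82) = -4.24%, loss ≈ 23351 × 4.24/100 ≈ 990.
Year 2017: gap = -1.6 × (9.84 - 5.82) = -6.432%, loss ≈ 23351 × 6.432/100 ≈ 1502.
Year 2018: gap = -1.6 × (7.17 - 5.82) = -2.16%, loss ≈ 23351 × 2.16/100 ≈ 504.
Total lost output = 1005 + 299 + 990 + 1502 + 504 = 4300 billion.

$4,300 billion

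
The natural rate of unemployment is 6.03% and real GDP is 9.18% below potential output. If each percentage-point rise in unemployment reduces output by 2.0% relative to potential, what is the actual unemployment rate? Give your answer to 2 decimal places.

10.62%

From Okun's law, u - u* = -(output gap)/β = -(-9.18)/2.0 = 4.59 points.
So u = 6.03 + 4.59 = 10.62%.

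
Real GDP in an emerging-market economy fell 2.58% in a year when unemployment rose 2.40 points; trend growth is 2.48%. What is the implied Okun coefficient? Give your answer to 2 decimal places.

β ≈ 2.11

Growth form: g_Y = g_Y* - β × Δu, so β = (g_Y* - g_Y)/Δu.
β = (2.48 + 2.58)/2.40 = 5.06/2.40 = 2.11.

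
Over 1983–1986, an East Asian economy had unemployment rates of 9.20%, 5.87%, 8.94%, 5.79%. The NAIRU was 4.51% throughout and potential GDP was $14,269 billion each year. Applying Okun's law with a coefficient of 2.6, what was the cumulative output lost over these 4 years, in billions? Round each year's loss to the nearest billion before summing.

Year 1983: gap = -2.6 × (9.2 - 4.51) = -12.194%, loss ≈ 14269 × 12.194/100 ≈ 1740.
Year 1984: gap = -2.6 × (5.87 - 4.51) = -3.536%, loss ≈ 14269 × 3.536/100 ≈ 505.
Year 1985: gap = -2.6 × (8.94 - 4.51) = -11.518%, loss ≈ 14269 × 11.518/100 ≈ 1644.
Year 1986: gap = -2.6 × (5.79 - 4.51) = -3.328%, loss ≈ 14269 × 3.328/100 ≈ 475.
Total lost output = 1740 + 505 + 1644 + 475 = 4364 billion.

$4,364 billion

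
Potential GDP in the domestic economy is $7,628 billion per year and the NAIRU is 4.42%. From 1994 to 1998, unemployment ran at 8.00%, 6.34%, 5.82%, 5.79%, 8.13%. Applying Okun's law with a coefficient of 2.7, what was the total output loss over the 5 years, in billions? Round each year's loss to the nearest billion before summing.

Year 1994: gap = -2.7 × (8 - 4.42) = -9.666%, loss ≈ 7628 × 9.666/100 ≈ 737.
Year 1995: gap = -2.7 × (6.34 - 4.42) = -5.184%, loss ≈ 7628 × 5.184/100 ≈ 395.
Year 1996: gap = -2.7 × (5.82 - 4.42) = -3.78%, loss ≈ 7628 × 3.78/100 ≈ 288.
Year 1997: gap = -2.7 × (5.79 - 4.42) = -3.699%, loss ≈ 7628 × 3.699/100 ≈ 282.
Year 1998: gap = -2.7 × (8.13 - 4.42) = -10.017%, loss ≈ 7628 × 10.017/100 ≈ 764.
Total lost output = 737 + 395 + 288 + 282 + 764 = 2466 billion.

$2,466 billion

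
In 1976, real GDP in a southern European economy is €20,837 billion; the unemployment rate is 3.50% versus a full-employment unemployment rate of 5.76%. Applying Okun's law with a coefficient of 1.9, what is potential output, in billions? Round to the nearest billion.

€19,979 billion

Unemployment gap = 3.5 - 5.76 = -2.26 points, so output gap = -1.9 × (-2.26) = 4.294%.
Since Y = Y* × (1 + gap/100), Y* = 20837/1.04294 ≈ 19979 billion.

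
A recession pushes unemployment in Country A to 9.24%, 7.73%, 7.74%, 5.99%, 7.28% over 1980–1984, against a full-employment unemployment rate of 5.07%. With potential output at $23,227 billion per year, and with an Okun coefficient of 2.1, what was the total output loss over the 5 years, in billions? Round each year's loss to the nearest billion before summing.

$6,160 billion

Year 1980: gap = -2.1 × (9.24 - 5.07) = -8.757%, loss ≈ 23227 × 8.757/100 ≈ 2034.
Year 1981: gap = -2.1 × (7.73 - 5.07) = -5.586%, loss ≈ 23227 × 5.586/100 ≈ 1297.
Year 1982: gap = -2.1 × (7.74 - 5.07) = -5.607%, loss ≈ 23227 × 5.607/100 ≈ 1302.
Year 1983: gap = -2.1 × (5.99 - 5.07) = -1.932%, loss ≈ 23227 × 1.932/100 ≈ 449.
Year 1984: gap = -2.1 × (7.28 - 5.07) = -4.641%, loss ≈ 23227 × 4.641/100 ≈ 1078.
Total lost output = 2034 + 1297 + 1302 + 449 + 1078 = 6160 billion.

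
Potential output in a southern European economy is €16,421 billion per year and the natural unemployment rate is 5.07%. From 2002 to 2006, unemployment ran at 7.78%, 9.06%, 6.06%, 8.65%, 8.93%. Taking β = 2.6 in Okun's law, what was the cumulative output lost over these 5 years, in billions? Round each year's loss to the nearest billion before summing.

€6,460 billion

Year 2002: gap = -2.6 × (7.78 - 5.07) = -7.046%, loss ≈ 16421 × 7.046/100 ≈ 1157.
Year 2003: gap = -2.6 × (9.06 - 5.07) = -10.374%, loss ≈ 16421 × 10.374/100 ≈ 1704.
Year 2004: gap = -2.6 × (6.06 - 5.07) = -2.574%, loss ≈ 16421 × 2.574/100 ≈ 423.
Year 2005: gap = -2.6 × (8.65 - 5.07) = -9.308%, loss ≈ 16421 × 9.308/100 ≈ 1528.
Year 2006: gap = -2.6 × (8.93 - 5.07) = -10.036%, loss ≈ 16421 × 10.036/100 ≈ 1648.
Total lost output = 1157 + 1704 + 423 + 1528 + 1648 = 6460 billion.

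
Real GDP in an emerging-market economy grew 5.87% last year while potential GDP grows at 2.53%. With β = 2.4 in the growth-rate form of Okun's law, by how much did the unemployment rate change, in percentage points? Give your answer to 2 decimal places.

-1.39 percentage points

Growth-rate Okun's law: g_Y = g_Y* - β × Δu, so Δu = (g_Y* - g_Y)/β.
Δu = (2.53 - 5.87)/2.4 = -3.34/2.4 = -1.39 percentage points.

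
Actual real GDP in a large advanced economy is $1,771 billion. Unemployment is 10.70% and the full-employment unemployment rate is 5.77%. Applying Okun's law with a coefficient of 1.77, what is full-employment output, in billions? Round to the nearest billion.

$1,940 billion

Unemployment gap = 10.7 - 5.77 = 4.93 points, so output gap = -1.77 × 4.93 = -8.7261%.
Since Y = Y* × (1 + gap/100), Y* = 1771/0.912739 ≈ 1940 billion.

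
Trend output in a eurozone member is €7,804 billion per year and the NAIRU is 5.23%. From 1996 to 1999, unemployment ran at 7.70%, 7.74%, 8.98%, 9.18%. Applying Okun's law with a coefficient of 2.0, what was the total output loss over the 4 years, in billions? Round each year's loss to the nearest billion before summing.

€1,980 billion

Year 1996: gap = -2.0 × (7.7 - 5.23) = -4.94%, loss ≈ 7804 × 4.94/100 ≈ 386.
Year 1997: gap = -2.0 × (7.74 - 5.23) = -5.02%, loss ≈ 7804 × 5.02/100 ≈ 392.
Year 1998: gap = -2.0 × (8.98 - 5.23) = -7.5%, loss ≈ 7804 × 7.5/100 ≈ 585.
Year 1999: gap = -2.0 × (9.18 - 5.23) = -7.9%, loss ≈ 7804 × 7.9/100 ≈ 617.
Total lost output = 386 + 392 + 585 + 617 = 1980 billion.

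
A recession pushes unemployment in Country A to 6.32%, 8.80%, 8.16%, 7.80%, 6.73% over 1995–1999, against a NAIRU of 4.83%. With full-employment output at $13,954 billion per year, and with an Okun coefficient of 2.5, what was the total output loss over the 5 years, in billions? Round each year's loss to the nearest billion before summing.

Year 1995: gap = -2.5 × (6.32 - 4.83) = -3.725%, loss ≈ 13954 × 3.725/100 ≈ 520.
Year 1996: gap = -2.5 × (8.8 - 4.83) = -9.925%, loss ≈ 13954 × 9.925/100 ≈ 1385.
Year 1997: gap = -2.5 × (8.16 - 4.83) = -8.325%, loss ≈ 13954 × 8.325/100 ≈ 1162.
Year 1998: gap = -2.5 × (7.8 - 4.83) = -7.425%, loss ≈ 13954 × 7.425/100 ≈ 1036.
Year 1999: gap = -2.5 × (6.73 - 4.83) = -4.75%, loss ≈ 13954 × 4.75/100 ≈ 663.
Total lost output = 520 + 1385 + 1162 + 1036 + 663 = 4766 billion.

$4,766 billion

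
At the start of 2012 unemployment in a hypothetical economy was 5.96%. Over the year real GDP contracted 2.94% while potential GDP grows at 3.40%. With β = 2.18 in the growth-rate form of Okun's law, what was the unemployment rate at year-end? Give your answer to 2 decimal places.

Growth-rate Okun's law: g_Y = g_Y* - β × Δu, so Δu = (g_Y* - g_Y)/β.
Δu = (3.4 + 2.94)/2.18 = 6.34/2.18 = 2.91 percentage points.
Year-end unemployment = 5.96 + 2.91 = 8.87%.

8.87%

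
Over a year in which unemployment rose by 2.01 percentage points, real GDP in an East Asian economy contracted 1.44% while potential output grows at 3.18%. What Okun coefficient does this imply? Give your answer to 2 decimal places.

Growth form: g_Y = g_Y* - β × Δu, so β = (g_Y* - g_Y)/Δu.
β = (3.18 + 1.44)/2.01 = 4.62/2.01 = 2.30.

β ≈ 2.30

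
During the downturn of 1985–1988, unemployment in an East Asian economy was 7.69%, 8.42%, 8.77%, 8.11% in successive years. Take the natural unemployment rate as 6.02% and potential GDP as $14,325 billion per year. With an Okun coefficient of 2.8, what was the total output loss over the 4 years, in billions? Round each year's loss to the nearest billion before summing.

Year 1985: gap = -2.8 × (7.69 - 6.02) = -4.676%, loss ≈ 14325 × 4.676/100 ≈ 670.
Year 1986: gap = -2.8 × (8.42 - 6.02) = -6.72%, loss ≈ 14325 × 6.72/100 ≈ 963.
Year 1987: gap = -2.8 × (8.77 - 6.02) = -7.7%, loss ≈ 14325 × 7.7/100 ≈ 1103.
Year 1988: gap = -2.8 × (8.11 - 6.02) = -5.852%, loss ≈ 14325 × 5.852/100 ≈ 838.
Total lost output = 670 + 963 + 1103 + 838 = 3574 billion.

$3,574 billion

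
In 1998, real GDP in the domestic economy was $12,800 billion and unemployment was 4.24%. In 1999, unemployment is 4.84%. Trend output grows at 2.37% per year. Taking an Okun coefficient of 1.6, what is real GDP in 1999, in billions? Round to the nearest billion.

Δu = 4.84 - 4.24 = 0.6 points.
Okun's law (growth form): g_Y = g_Y* - β × Δu = 2.37 - 1.6 × (0.60) = 2.37 - 0.96 = 1.41%.
Real GDP in the next year = 12800 × (1 + 1.41/100) = 12800 × 1.0141 ≈ 12980 billion.

$12,980 billion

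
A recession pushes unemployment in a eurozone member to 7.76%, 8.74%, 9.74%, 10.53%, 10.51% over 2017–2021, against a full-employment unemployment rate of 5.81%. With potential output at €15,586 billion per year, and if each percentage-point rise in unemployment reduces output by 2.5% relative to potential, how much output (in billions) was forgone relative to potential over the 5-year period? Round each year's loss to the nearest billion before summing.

€7,103 billion

Year 2017: gap = -2.5 × (7.76 - 5.81) = -4.875%, loss ≈ 15586 × 4.875/100 ≈ 760.
Year 2018: gap = -2.5 × (8.74 - 5.81) = -7.325%, loss ≈ 15586 × 7.325/100 ≈ 1142.
Year 2019: gap = -2.5 × (9.74 - 5.81) = -9.825%, loss ≈ 15586 × 9.825/100 ≈ 1531.
Year 2020: gap = -2.5 × (10.53 - 5.81) = -11.8%, loss ≈ 15586 × 11.8/100 ≈ 1839.
Year 2021: gap = -2.5 × (10.51 - 5.81) = -11.75%, loss ≈ 15586 × 11.75/100 ≈ 1831.
Total lost output = 760 + 1142 + 1531 + 1839 + 1831 = 7103 billion.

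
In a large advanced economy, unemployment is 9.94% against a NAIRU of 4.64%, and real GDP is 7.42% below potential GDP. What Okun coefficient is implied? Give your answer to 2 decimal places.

β ≈ 1.40

Okun's law: output gap = -β × (u - u*).
-7.42 = -β × (9.94 - 4.64) = -β × 5.3, so β = 7.42/5.3 = 1.40.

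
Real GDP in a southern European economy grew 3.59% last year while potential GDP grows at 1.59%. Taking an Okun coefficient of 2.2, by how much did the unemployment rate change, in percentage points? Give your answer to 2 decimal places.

-0.91 percentage points

Growth-rate Okun's law: g_Y = g_Y* - β × Δu, so Δu = (g_Y* - g_Y)/β.
Δu = (1.59 - 3.59)/2.2 = -2/2.2 = -0.91 percentage points.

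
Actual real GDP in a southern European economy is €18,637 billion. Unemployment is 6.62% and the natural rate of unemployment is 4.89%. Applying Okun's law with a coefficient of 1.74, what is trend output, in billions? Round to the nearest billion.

€19,215 billion

Unemployment gap = 6.62 - 4.89 = 1.73 points, so output gap = -1.74 × 1.73 = -3.0102%.
Since Y = Y* × (1 + gap/100), Y* = 18637/0.969898 ≈ 19215 billion.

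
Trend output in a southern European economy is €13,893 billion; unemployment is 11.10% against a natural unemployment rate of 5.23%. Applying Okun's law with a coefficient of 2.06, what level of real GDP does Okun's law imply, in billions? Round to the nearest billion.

Unemployment gap = 11.1 - 5.23 = 5.87 points, so the output gap is -2.06 × 5.87 = -12.0922%.
Actual GDP = 13893 × (1 - 12.0922/100) = 13893 × 0.879078 ≈ 12213 billion.

€12,213 billion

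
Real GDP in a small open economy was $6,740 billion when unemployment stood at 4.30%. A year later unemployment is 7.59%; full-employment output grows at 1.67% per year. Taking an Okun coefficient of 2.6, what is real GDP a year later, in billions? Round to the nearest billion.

Δu = 7.59 - 4.3 = 3.29 points.
Okun's law (growth form): g_Y = g_Y* - β × Δu = 1.67 - 2.6 × (3.29) = 1.67 - 8.554 = -6.884%.
Real GDP in the next year = 6740 × (1 - 6.884/100) = 6740 × 0.93116 ≈ 6276 billion.

$6,276 billion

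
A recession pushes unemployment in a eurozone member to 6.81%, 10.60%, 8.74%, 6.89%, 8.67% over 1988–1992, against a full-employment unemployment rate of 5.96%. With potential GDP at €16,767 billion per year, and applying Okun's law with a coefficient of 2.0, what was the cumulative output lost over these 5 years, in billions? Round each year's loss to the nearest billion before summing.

Year 1988: gap = -2.0 × (6.81 - 5.96) = -1.7%, loss ≈ 16767 × 1.7/100 ≈ 285.
Year 1989: gap = -2.0 × (10.6 - 5.96) = -9.28%, loss ≈ 16767 × 9.28/100 ≈ 1556.
Year 1990: gap = -2.0 × (8.74 - 5.96) = -5.56%, loss ≈ 16767 × 5.56/100 ≈ 932.
Year 1991: gap = -2.0 × (6.89 - 5.96) = -1.86%, loss ≈ 16767 × 1.86/100 ≈ 312.
Year 1992: gap = -2.0 × (8.67 - 5.96) = -5.42%, loss ≈ 16767 × 5.42/100 ≈ 909.
Total lost output = 285 + 1556 + 932 + 312 + 909 = 3994 billion.

€3,994 billion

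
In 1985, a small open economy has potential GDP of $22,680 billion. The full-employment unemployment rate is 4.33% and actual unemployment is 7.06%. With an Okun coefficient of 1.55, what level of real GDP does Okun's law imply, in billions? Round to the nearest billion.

$21,720 billion

Unemployment gap = 7.06 - 4.33 = 2.73 points, so the output gap is -1.55 × 2.73 = -4.2315%.
Actual GDP = 22680 × (1 - 4.2315/100) = 22680 × 0.957685 ≈ 21720 billion.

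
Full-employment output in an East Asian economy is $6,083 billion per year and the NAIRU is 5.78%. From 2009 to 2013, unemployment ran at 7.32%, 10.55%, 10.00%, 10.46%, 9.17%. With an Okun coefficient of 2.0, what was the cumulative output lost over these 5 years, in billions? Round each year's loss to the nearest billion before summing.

$2,261 billion

Year 2009: gap = -2.0 × (7.32 - 5.78) = -3.08%, loss ≈ 6083 × 3.08/100 ≈ 187.
Year 2010: gap = -2.0 × (10.55 - 5.78) = -9.54%, loss ≈ 6083 × 9.54/100 ≈ 580.
Year 2011: gap = -2.0 × (10 - 5.78) = -8.44%, loss ≈ 6083 × 8.44/100 ≈ 513.
Year 2012: gap = -2.0 × (10.46 - 5.78) = -9.36%, loss ≈ 6083 × 9.36/100 ≈ 569.
Year 2013: gap = -2.0 × (9.17 - 5.78) = -6.78%, loss ≈ 6083 × 6.78/100 ≈ 412.
Total lost output = 187 + 580 + 513 + 569 + 412 = 2261 billion.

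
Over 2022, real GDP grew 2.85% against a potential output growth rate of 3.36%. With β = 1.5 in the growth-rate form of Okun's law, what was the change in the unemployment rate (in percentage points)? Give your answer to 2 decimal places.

Growth-rate Okun's law: g_Y = g_Y* - β × Δu, so Δu = (g_Y* - g_Y)/β.
Δu = (3.36 - 2.85)/1.5 = 0.51/1.5 = 0.34 percentage points.

0.34 percentage points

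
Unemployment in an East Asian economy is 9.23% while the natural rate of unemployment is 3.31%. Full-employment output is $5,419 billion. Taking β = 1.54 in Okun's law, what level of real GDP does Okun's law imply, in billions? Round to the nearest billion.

$4,925 billion

Unemployment gap = 9.23 - 3.31 = 5.92 points, so the output gap is -1.54 × 5.92 = -9.1168%.
Actual GDP = 5419 × (1 - 9.1168/100) = 5419 × 0.908832 ≈ 4925 billion.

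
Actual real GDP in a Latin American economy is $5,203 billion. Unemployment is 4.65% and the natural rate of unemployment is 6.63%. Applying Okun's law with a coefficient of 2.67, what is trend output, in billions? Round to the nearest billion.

Unemployment gap = 4.65 - 6.63 = -1.98 points, so output gap = -2.67 × (-1.98) = 5.2866%.
Since Y = Y* × (1 + gap/100), Y* = 5203/1.052866 ≈ 4942 billion.

$4,942 billion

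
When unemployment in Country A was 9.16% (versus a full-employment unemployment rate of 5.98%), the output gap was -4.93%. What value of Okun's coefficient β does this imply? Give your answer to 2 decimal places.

Okun's law: output gap = -β × (u - u*).
-4.93 = -β × (9.16 - 5.98) = -β × 3.18, so β = 4.93/3.18 = 1.55.

β ≈ 1.55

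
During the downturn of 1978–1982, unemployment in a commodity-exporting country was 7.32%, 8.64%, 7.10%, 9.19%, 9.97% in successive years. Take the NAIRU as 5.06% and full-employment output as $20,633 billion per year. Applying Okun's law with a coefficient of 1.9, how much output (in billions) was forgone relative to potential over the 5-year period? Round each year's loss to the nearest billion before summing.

Year 1978: gap = -1.9 × (7.32 - 5.06) = -4.294%, loss ≈ 20633 × 4.294/100 ≈ 886.
Year 1979: gap = -1.9 × (8.64 - 5.06) = -6.802%, loss ≈ 20633 × 6.802/100 ≈ 1403.
Year 1980: gap = -1.9 × (7.1 - 5.06) = -3.876%, loss ≈ 20633 × 3.876/100 ≈ 800.
Year 1981: gap = -1.9 × (9.19 - 5.06) = -7.847%, loss ≈ 20633 × 7.847/100 ≈ 1619.
Year 1982: gap = -1.9 × (9.97 - 5.06) = -9.329%, loss ≈ 20633 × 9.329/100 ≈ 1925.
Total lost output = 886 + 1403 + 800 + 1619 + 1925 = 6633 billion.

$6,633 billion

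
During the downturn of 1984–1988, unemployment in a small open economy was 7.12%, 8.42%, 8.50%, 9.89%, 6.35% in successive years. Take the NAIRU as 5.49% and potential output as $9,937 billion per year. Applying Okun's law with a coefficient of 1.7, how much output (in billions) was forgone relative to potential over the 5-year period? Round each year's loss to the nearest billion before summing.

$2,166 billion

Year 1984: gap = -1.7 × (7.12 - 5.49) = -2.771%, loss ≈ 9937 × 2.771/100 ≈ 275.
Year 1985: gap = -1.7 × (8.42 - 5.49) = -4.981%, loss ≈ 9937 × 4.981/100 ≈ 495.
Year 1986: gap = -1.7 × (8.5 - 5.49) = -5.117%, loss ≈ 9937 × 5.117/100 ≈ 508.
Year 1987: gap = -1.7 × (9.89 - 5.49) = -7.48%, loss ≈ 9937 × 7.48/100 ≈ 743.
Year 1988: gap = -1.7 × (6.35 - 5.49) = -1.462%, loss ≈ 9937 × 1.462/100 ≈ 145.
Total lost output = 275 + 495 + 508 + 743 + 145 = 2166 billion.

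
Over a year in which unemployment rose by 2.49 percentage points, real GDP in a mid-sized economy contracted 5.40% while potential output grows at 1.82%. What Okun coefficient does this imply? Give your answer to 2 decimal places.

β ≈ 2.90

Growth form: g_Y = g_Y* - β × Δu, so β = (g_Y* - g_Y)/Δu.
β = (1.82 + 5.4)/2.49 = 7.22/2.49 = 2.90.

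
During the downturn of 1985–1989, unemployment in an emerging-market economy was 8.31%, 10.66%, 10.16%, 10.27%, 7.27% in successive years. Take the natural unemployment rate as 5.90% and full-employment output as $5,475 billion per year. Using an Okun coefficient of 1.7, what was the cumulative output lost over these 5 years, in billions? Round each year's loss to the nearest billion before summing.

Year 1985: gap = -1.7 × (8.31 - 5.9) = -4.097%, loss ≈ 5475 × 4.097/100 ≈ 224.
Year 1986: gap = -1.7 × (10.66 - 5.9) = -8.092%, loss ≈ 5475 × 8.092/100 ≈ 443.
Year 1987: gap = -1.7 × (10.16 - 5.9) = -7.242%, loss ≈ 5475 × 7.242/100 ≈ 396.
Year 1988: gap = -1.7 × (10.27 - 5.9) = -7.429%, loss ≈ 5475 × 7.429/100 ≈ 407.
Year 1989: gap = -1.7 × (7.27 - 5.9) = -2.329%, loss ≈ 5475 × 2.329/100 ≈ 128.
Total lost output = 224 + 443 + 396 + 407 + 128 = 1598 billion.

$1,598 billion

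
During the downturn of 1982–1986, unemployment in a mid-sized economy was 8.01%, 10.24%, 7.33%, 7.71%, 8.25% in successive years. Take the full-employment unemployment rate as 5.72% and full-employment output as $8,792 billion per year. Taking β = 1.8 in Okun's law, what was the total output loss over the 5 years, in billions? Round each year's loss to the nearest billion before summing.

Year 1982: gap = -1.8 × (8.01 - 5.72) = -4.122%, loss ≈ 8792 × 4.122/100 ≈ 362.
Year 1983: gap = -1.8 × (10.24 - 5.72) = -8.136%, loss ≈ 8792 × 8.136/100 ≈ 715.
Year 1984: gap = -1.8 × (7.33 - 5.72) = -2.898%, loss ≈ 8792 × 2.898/100 ≈ 255.
Year 1985: gap = -1.8 × (7.71 - 5.72) = -3.582%, loss ≈ 8792 × 3.582/100 ≈ 315.
Year 1986: gap = -1.8 × (8.25 - 5.72) = -4.554%, loss ≈ 8792 × 4.554/100 ≈ 400.
Total lost output = 362 + 715 + 255 + 315 + 400 = 2047 billion.

$2,047 billion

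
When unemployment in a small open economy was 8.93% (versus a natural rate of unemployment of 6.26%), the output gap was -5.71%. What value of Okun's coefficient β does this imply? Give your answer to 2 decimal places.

β ≈ 2.14

Okun's law: output gap = -β × (u - u*).
-5.71 = -β × (8.93 - 6.26) = -β × 2.67, so β = 5.71/2.67 = 2.14.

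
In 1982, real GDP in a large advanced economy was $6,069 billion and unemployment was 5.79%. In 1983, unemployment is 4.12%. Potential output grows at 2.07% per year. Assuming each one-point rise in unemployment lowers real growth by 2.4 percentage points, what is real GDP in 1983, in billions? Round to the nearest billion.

Δu = 4.12 - 5.79 = -1.67 points.
Okun's law (growth form): g_Y = g_Y* - β × Δu = 2.07 - 2.4 × (-1.67) = 2.07 + 4.008 = 6.078%.
Real GDP in the next year = 6069 × (1 + 6.078/100) = 6069 × 1.06078 ≈ 6438 billion.

$6,438 billion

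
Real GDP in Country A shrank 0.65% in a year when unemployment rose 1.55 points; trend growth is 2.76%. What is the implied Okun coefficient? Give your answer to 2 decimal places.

β ≈ 2.20

Growth form: g_Y = g_Y* - β × Δu, so β = (g_Y* - g_Y)/Δu.
β = (2.76 + 0.65)/1.55 = 3.41/1.55 = 2.20.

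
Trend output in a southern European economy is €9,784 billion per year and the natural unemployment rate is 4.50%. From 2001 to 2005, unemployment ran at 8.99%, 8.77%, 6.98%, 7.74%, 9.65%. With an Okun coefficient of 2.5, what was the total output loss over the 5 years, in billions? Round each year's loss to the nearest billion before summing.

Year 2001: gap = -2.5 × (8.99 - 4.5) = -11.225%, loss ≈ 9784 × 11.225/100 ≈ 1098.
Year 2002: gap = -2.5 × (8.77 - 4.5) = -10.675%, loss ≈ 9784 × 10.675/100 ≈ 1044.
Year 2003: gap = -2.5 × (6.98 - 4.5) = -6.2%, loss ≈ 9784 × 6.2/100 ≈ 607.
Year 2004: gap = -2.5 × (7.74 - 4.5) = -8.1%, loss ≈ 9784 × 8.1/100 ≈ 793.
Year 2005: gap = -2.5 × (9.65 - 4.5) = -12.875%, loss ≈ 9784 × 12.875/100 ≈ 1260.
Total lost output = 1098 + 1044 + 607 + 793 + 1260 = 4802 billion.

€4,802 billion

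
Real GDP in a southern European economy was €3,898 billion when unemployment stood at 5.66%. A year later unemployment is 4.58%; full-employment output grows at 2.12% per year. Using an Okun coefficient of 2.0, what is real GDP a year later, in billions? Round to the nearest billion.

€4,065 billion

Δu = 4.58 - 5.66 = -1.08 points.
Okun's law (growth form): g_Y = g_Y* - β × Δu = 2.12 - 2.0 × (-1.08) = 2.12 + 2.16 = 4.28%.
Real GDP in the next year = 3898 × (1 + 4.28/100) = 3898 × 1.0428 ≈ 4065 billion.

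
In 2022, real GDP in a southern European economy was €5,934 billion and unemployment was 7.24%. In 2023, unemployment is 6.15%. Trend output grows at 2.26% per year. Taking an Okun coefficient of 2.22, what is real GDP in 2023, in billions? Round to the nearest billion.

€6,212 billion

Δu = 6.15 - 7.24 = -1.09 points.
Okun's law (growth form): g_Y = g_Y* - β × Δu = 2.26 - 2.22 × (-1.09) = 2.26 + 2.4198 = 4.6798%.
Real GDP in the next year = 5934 × (1 + 4.6798/100) = 5934 × 1.046798 ≈ 6212 billion.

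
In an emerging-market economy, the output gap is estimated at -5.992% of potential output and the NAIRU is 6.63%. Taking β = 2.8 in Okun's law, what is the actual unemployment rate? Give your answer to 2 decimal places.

8.77%

From Okun's law, u - u* = -(output gap)/β = -(-5.992)/2.8 = 2.14 points.
So u = 6.63 + 2.14 = 8.77%.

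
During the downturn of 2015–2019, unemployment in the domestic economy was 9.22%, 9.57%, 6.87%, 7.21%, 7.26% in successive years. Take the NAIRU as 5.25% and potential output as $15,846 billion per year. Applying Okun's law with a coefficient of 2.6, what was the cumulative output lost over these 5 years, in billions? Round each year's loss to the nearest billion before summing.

$5,719 billion

Year 2015: gap = -2.6 × (9.22 - 5.25) = -10.322%, loss ≈ 15846 × 10.322/100 ≈ 1636.
Year 2016: gap = -2.6 × (9.57 - 5.25) = -11.232%, loss ≈ 15846 × 11.232/100 ≈ 1780.
Year 2017: gap = -2.6 × (6.87 - 5.25) = -4.212%, loss ≈ 15846 × 4.212/100 ≈ 667.
Year 2018: gap = -2.6 × (7.21 - 5.25) = -5.096%, loss ≈ 15846 × 5.096/100 ≈ 808.
Year 2019: gap = -2.6 × (7.26 - 5.25) = -5.226%, loss ≈ 15846 × 5.226/100 ≈ 828.
Total lost output = 1636 + 1780 + 667 + 808 + 828 = 5719 billion.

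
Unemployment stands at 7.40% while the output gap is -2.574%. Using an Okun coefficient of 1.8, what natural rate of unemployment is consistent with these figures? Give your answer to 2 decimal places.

From Okun's law, u - u* = -(output gap)/β = -(-2.574)/1.8 = 1.43 points.
So u* = 7.4 - 1.43 = 5.97%.

5.97%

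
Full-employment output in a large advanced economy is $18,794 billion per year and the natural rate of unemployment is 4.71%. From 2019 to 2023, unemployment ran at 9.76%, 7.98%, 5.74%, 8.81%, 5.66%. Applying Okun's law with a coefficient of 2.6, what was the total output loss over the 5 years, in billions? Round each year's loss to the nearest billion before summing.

$7,036 billion

Year 2019: gap = -2.6 × (9.76 - 4.71) = -13.13%, loss ≈ 18794 × 13.13/100 ≈ 2468.
Year 2020: gap = -2.6 × (7.98 - 4.71) = -8.502%, loss ≈ 18794 × 8.502/100 ≈ 1598.
Year 2021: gap = -2.6 × (5.74 - 4.71) = -2.678%, loss ≈ 18794 × 2.678/100 ≈ 503.
Year 2022: gap = -2.6 × (8.81 - 4.71) = -10.66%, loss ≈ 18794 × 10.66/100 ≈ 2003.
Year 2023: gap = -2.6 × (5.66 - 4.71) = -2.47%, loss ≈ 18794 × 2.47/100 ≈ 464.
Total lost output = 2468 + 1598 + 503 + 2003 + 464 = 7036 billion.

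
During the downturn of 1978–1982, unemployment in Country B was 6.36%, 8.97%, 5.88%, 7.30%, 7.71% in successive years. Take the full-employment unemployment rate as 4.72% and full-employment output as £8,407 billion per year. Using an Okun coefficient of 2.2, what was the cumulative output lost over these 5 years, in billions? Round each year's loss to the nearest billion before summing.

£2,334 billion

Year 1978: gap = -2.2 × (6.36 - 4.72) = -3.608%, loss ≈ 8407 × 3.608/100 ≈ 303.
Year 1979: gap = -2.2 × (8.97 - 4.72) = -9.35%, loss ≈ 8407 × 9.35/100 ≈ 786.
Year 1980: gap = -2.2 × (5.88 - 4.72) = -2.552%, loss ≈ 8407 × 2.552/100 ≈ 215.
Year 1981: gap = -2.2 × (7.3 - 4.72) = -5.676%, loss ≈ 8407 × 5.676/100 ≈ 477.
Year 1982: gap = -2.2 × (7.71 - 4.72) = -6.578%, loss ≈ 8407 × 6.578/100 ≈ 553.
Total lost output = 303 + 786 + 215 + 477 + 553 = 2334 billion.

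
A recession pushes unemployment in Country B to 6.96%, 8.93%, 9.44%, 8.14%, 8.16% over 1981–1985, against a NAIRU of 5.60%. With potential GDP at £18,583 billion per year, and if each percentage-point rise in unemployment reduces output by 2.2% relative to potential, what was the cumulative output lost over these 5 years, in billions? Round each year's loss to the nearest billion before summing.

Year 1981: gap = -2.2 × (6.96 - 5.6) = -2.992%, loss ≈ 18583 × 2.992/100 ≈ 556.
Year 1982: gap = -2.2 × (8.93 - 5.6) = -7.326%, loss ≈ 18583 × 7.326/100 ≈ 1361.
Year 1983: gap = -2.2 × (9.44 - 5.6) = -8.448%, loss ≈ 18583 × 8.448/100 ≈ 1570.
Year 1984: gap = -2.2 × (8.14 - 5.6) = -5.588%, loss ≈ 18583 × 5.588/100 ≈ 1038.
Year 1985: gap = -2.2 × (8.16 - 5.6) = -5.632%, loss ≈ 18583 × 5.632/100 ≈ 1047.
Total lost output = 556 + 1361 + 1570 + 1038 + 1047 = 5572 billion.

£5,572 billion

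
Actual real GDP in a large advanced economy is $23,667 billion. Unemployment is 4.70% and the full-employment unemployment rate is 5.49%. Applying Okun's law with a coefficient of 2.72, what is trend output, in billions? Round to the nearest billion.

Unemployment gap = 4.7 - 5.49 = -0.79 points, so output gap = -2.72 × (-0.79) = 2.1488%.
Since Y = Y* × (1 + gap/100), Y* = 23667/1.021488 ≈ 23169 billion.

$23,169 billion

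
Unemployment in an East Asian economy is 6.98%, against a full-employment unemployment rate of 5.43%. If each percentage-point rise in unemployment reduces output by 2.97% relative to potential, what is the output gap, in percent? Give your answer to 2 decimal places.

The unemployment gap is 6.98 - 5.43 = 1.55 percentage points.
Okun's law gives an output gap of -2.97 × 1.55 = -4.6035%, i.e. 4.60% below potential.

-4.60%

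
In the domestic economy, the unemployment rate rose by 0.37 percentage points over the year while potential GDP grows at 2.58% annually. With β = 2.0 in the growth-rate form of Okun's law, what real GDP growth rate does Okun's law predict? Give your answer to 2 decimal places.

Growth-rate Okun's law: g_Y = g_Y* - β × Δu.
g_Y = 2.58 - 2.0 × (0.37) = 2.58 - 0.74 = 1.84%, i.e. 1.84% to 2 d.p.

1.84%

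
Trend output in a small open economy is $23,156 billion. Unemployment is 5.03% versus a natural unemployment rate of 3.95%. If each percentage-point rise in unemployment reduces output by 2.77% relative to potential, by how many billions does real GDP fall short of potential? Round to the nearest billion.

$693 billion

Output gap = -2.77 × (5.03 - 3.95) = -2.77 × 1.08 = -2.9916%.
Actual GDP ≈ 23156 × 0.970084 ≈ 22463 billion, so the shortfall is 23156 - 22463 = 693 billion.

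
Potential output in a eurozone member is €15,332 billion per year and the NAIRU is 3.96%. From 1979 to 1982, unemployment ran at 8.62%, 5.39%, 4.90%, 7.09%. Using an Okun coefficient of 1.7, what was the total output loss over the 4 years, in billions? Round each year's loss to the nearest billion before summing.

€2,649 billion

Year 1979: gap = -1.7 × (8.62 - 3.96) = -7.922%, loss ≈ 15332 × 7.922/100 ≈ 1215.
Year 1980: gap = -1.7 × (5.39 - 3.96) = -2.431%, loss ≈ 15332 × 2.431/100 ≈ 373.
Year 1981: gap = -1.7 × (4.9 - 3.96) = -1.598%, loss ≈ 15332 × 1.598/100 ≈ 245.
Year 1982: gap = -1.7 × (7.09 - 3.96) = -5.321%, loss ≈ 15332 × 5.321/100 ≈ 816.
Total lost output = 1215 + 373 + 245 + 816 = 2649 billion.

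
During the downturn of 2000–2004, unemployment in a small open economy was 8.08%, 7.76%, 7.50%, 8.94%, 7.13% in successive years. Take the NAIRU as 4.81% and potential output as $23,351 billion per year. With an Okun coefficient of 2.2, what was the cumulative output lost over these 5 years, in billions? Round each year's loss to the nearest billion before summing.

$7,891 billion

Year 2000: gap = -2.2 × (8.08 - 4.81) = -7.194%, loss ≈ 23351 × 7.194/100 ≈ 1680.
Year 2001: gap = -2.2 × (7.76 - 4.81) = -6.49%, loss ≈ 23351 × 6.49/100 ≈ 1515.
Year 2002: gap = -2.2 × (7.5 - 4.81) = -5.918%, loss ≈ 23351 × 5.918/100 ≈ 1382.
Year 2003: gap = -2.2 × (8.94 - 4.81) = -9.086%, loss ≈ 23351 × 9.086/100 ≈ 2122.
Year 2004: gap = -2.2 × (7.13 - 4.81) = -5.104%, loss ≈ 23351 × 5.104/100 ≈ 1192.
Total lost output = 1680 + 1515 + 1382 + 2122 + 1192 = 7891 billion.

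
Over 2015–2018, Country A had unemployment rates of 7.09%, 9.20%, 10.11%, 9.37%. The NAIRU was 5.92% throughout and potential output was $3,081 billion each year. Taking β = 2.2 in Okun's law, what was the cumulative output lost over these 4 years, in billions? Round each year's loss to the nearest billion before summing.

Year 2015: gap = -2.2 × (7.09 - 5.92) = -2.574%, loss ≈ 3081 × 2.574/100 ≈ 79.
Year 2016: gap = -2.2 × (9.2 - 5.92) = -7.216%, loss ≈ 3081 × 7.216/100 ≈ 222.
Year 2017: gap = -2.2 × (10.11 - 5.92) = -9.218%, loss ≈ 3081 × 9.218/100 ≈ 284.
Year 2018: gap = -2.2 × (9.37 - 5.92) = -7.59%, loss ≈ 3081 × 7.59/100 ≈ 234.
Total lost output = 79 + 222 + 284 + 234 = 819 billion.

$819 billion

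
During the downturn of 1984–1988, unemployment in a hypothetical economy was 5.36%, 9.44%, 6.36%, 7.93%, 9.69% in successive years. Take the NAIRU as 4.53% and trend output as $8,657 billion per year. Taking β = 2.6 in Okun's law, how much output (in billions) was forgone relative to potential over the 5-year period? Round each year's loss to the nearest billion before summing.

$3,630 billion

Year 1984: gap = -2.6 × (5.36 - 4.53) = -2.158%, loss ≈ 8657 × 2.158/100 ≈ 187.
Year 1985: gap = -2.6 × (9.44 - 4.53) = -12.766%, loss ≈ 8657 × 12.766/100 ≈ 1105.
Year 1986: gap = -2.6 × (6.36 - 4.53) = -4.758%, loss ≈ 8657 × 4.758/100 ≈ 412.
Year 1987: gap = -2.6 × (7.93 - 4.53) = -8.84%, loss ≈ 8657 × 8.84/100 ≈ 765.
Year 1988: gap = -2.6 × (9.69 - 4.53) = -13.416%, loss ≈ 8657 × 13.416/100 ≈ 1161.
Total lost output = 187 + 1105 + 412 + 765 + 1161 = 3630 billion.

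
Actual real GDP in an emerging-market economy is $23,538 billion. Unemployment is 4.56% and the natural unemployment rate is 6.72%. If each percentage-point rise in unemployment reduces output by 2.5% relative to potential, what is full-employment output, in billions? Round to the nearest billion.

Unemployment gap = 4.56 - 6.72 = -2.16 points, so output gap = -2.5 × (-2.16) = 5.4%.
Since Y = Y* × (1 + gap/100), Y* = 23538/1.054 ≈ 22332 billion.

$22,332 billion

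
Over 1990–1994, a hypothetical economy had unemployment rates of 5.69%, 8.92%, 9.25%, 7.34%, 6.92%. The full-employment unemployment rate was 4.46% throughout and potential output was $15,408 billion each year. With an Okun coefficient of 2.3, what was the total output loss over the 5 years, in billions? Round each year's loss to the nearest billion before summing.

Year 1990: gap = -2.3 × (5.69 - 4.46) = -2.829%, loss ≈ 15408 × 2.829/100 ≈ 436.
Year 1991: gap = -2.3 × (8.92 - 4.46) = -10.258%, loss ≈ 15408 × 10.258/100 ≈ 1581.
Year 1992: gap = -2.3 × (9.25 - 4.46) = -11.017%, loss ≈ 15408 × 11.017/100 ≈ 1697.
Year 1993: gap = -2.3 × (7.34 - 4.46) = -6.624%, loss ≈ 15408 × 6.624/100 ≈ 1021.
Year 1994: gap = -2.3 × (6.92 - 4.46) = -5.658%, loss ≈ 15408 × 5.658/100 ≈ 872.
Total lost output = 436 + 1581 + 1697 + 1021 + 872 = 5607 billion.

$5,607 billion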